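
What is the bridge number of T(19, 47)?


The bridge number of T(p,q) is min(p,q).
min(19, 47) = 19

19


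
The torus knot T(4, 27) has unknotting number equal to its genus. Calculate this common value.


For a torus knot T(p,q), both the unknotting number and genus equal (p-1)(q-1)/2.
= (4-1)(27-1)/2
= 3*26/2
= 78/2 = 39

39


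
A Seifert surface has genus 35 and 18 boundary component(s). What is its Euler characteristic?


chi = 2 - 2g - b
= 2 - 2*35 - 18
= 2 - 70 - 18 = -86

-86


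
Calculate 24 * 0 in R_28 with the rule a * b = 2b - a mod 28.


24 * 0 = 2*0 - 24 mod 28
= 0 - 24 mod 28
= -24 mod 28 = 4

4


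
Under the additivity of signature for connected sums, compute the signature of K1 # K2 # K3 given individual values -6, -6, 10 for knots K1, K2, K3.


The signature is additive under connected sum.
signature(K1 # K2 # K3) = (-6) + (-6) + (10)
= -2

-2


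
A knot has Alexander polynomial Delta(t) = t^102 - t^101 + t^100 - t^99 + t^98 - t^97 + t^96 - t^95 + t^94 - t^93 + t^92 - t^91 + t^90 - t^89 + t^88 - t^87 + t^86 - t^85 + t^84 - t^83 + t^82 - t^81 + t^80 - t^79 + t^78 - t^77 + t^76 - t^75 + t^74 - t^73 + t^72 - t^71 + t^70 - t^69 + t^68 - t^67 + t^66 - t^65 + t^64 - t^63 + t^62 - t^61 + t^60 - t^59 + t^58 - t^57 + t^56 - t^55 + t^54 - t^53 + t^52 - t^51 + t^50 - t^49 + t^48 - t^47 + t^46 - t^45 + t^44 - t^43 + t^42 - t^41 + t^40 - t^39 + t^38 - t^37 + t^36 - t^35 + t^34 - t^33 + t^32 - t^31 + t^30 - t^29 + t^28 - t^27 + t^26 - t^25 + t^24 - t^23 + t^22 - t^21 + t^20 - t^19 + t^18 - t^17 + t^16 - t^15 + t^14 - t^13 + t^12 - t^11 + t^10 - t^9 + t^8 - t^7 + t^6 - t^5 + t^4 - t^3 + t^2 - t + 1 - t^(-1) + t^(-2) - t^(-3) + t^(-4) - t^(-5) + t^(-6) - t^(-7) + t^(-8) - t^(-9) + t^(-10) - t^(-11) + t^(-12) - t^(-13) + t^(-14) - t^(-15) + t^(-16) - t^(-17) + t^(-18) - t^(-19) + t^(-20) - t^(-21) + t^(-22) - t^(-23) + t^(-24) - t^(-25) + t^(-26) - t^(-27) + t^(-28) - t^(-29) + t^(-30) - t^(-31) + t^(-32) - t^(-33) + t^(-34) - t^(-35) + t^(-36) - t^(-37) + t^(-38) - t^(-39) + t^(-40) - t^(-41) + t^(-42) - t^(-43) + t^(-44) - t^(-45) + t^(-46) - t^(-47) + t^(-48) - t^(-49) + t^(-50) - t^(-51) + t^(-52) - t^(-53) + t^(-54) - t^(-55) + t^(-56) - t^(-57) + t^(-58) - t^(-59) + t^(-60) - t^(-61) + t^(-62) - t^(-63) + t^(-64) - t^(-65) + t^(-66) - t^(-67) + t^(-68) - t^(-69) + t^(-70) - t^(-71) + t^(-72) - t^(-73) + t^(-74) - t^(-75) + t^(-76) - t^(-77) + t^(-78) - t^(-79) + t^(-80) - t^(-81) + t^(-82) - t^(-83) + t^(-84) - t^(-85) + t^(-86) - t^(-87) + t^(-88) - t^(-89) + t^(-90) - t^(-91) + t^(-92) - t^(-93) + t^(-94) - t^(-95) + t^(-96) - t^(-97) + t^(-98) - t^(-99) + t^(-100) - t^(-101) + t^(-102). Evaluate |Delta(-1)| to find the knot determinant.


Step 1: The polynomial has 205 terms with alternating signs, exponents from 102 down to -102.
Step 2: Substitute t = -1. The i-th term has coefficient (-1)^i and exponent (m-i),
  so its value is (-1)^i * (-1)^(m-i) = (-1)^m = 1 for every i.
Step 3: All 205 terms equal 1, so Delta(-1) = 205 * (1) = 205
Step 4: |Delta(-1)| = 205

205


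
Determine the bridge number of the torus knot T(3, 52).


The bridge number of T(p,q) is min(p,q).
min(3, 52) = 3

3


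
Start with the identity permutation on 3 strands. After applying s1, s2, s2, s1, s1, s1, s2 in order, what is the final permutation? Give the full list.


Starting with identity [1, 2, 3].
Apply generators in sequence:
  After s1: [2, 1, 3]
  After s2: [2, 3, 1]
  After s2: [2, 1, 3]
  After s1: [1, 2, 3]
  After s1: [2, 1, 3]
  After s1: [1, 2, 3]
  After s2: [1, 3, 2]
Final permutation: [1, 3, 2]

[1, 3, 2]


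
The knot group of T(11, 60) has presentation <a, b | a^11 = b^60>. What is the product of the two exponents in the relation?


The relation is a^11 = b^60.
Product of exponents = 11 * 60
= 660

660


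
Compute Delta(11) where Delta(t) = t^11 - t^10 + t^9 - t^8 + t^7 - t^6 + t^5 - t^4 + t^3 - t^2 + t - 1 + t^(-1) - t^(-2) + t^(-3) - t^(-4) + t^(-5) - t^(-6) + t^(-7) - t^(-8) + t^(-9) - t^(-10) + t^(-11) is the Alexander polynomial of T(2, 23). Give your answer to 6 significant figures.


Substituting t = 11 into Delta(t) = t^11 - t^10 + t^9 - t^8 + t^7 - t^6 + t^5 - t^4 + t^3 - t^2 + t - 1 + t^(-1) - t^(-2) + t^(-3) - t^(-4) + t^(-5) - t^(-6) + t^(-7) - t^(-8) + t^(-9) - t^(-10) + t^(-11):
Term values: (285311670611) + (-25937424601) + (2357947691) + (-214358881) + (19487171) + (-1771561) + (161051) + (-14641) + (1331) + (-121) + (11) + (-1) + (0.0909091) + (-0.00826446) + (0.000751315) + (-6.83013e-05) + (6.20921e-06) + (-5.64474e-07) + (5.13158e-08) + (-4.66507e-09) + (4.24098e-10) + (-3.85543e-11) + (3.50494e-12)
Sum = 2.615356981e+11
Rounded to 6 significant figures: 2.61536e+11

2.61536e+11


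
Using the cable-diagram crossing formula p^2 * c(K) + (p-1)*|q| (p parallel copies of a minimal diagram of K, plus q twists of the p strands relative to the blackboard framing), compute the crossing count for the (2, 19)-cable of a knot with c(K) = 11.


Step 1: Each of the c(K) crossings of the companion diagram becomes p*p = p^2 crossings among the p parallel strands, and each of the |q| twists s_1 s_2 ... s_(p-1) adds (p-1) crossings.
  Crossings = p^2 * c(K) + (p-1)*|q|
Step 2: = 2^2 * 11 + (2-1)*19
Step 3: = 4*11 + 1*19
Step 4: = 44 + 19 = 63

63


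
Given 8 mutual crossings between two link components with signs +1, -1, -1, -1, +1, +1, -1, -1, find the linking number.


Step 1: Count positive crossings: 3
Step 2: Count negative crossings: 5
Step 3: Sum of signs = 3 - 5 = -2
Step 4: Linking number = sum/2 = -2/2 = -1

-1


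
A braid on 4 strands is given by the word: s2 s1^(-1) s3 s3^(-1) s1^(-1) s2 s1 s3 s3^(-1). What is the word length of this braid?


The word length counts the number of generators (including inverses).
Listing each generator: s2, s1^(-1), s3, s3^(-1), s1^(-1), s2, s1, s3, s3^(-1)
There are 9 generators in this braid word.

9


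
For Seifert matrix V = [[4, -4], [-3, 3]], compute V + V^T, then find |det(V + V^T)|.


Step 1: Form V + V^T where V = [[4, -4], [-3, 3]]
  V^T = [[4, -3], [-4, 3]]
  V + V^T = [[8, -7], [-7, 6]]
Step 2: det(V + V^T) = 8*6 - (-7)*(-7)
  = 48 - 49 = -1
Step 3: Knot determinant = |det(V + V^T)| = |-1| = 1

1


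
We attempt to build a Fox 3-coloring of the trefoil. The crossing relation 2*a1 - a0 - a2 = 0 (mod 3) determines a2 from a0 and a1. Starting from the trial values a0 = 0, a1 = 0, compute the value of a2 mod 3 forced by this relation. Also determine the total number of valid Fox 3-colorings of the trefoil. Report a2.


Step 1: Apply the given crossing relation 2*a1 - a0 - a2 = 0 (mod 3).
  a2 = 2*a1 - a0 mod 3
  a2 = 2*0 - 0 mod 3
  a2 = 0 - 0 mod 3
  a2 = 0 mod 3 = 0
Step 2: The trefoil has determinant 3.
  Number of Fox p-colorings (p prime) is p^2 if p = 3, else p.
  Since p = 3 divides det = 3, the trefoil is 3-colorable.
  (Indeed for p = 3 any choice of a0, a1 extends to a valid coloring; the trial (a0, a1, a2) = (0, 0, 0) satisfies all three crossing relations.)
  Total colorings = 3^2 = 9
Step 3: a2 = 0, total Fox 3-colorings = 9

0


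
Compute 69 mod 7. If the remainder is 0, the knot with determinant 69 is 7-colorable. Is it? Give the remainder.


Step 1: A knot is p-colorable if and only if p divides its determinant.
Step 2: Compute 69 mod 7.
69 = 9 * 7 + 6
Step 3: 69 mod 7 = 6
Step 4: The knot is 7-colorable: no

6


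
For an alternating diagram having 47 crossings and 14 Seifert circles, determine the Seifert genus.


For alternating knots, g = (c - s + 1)/2.
= (47 - 14 + 1)/2
= 34/2 = 17

17


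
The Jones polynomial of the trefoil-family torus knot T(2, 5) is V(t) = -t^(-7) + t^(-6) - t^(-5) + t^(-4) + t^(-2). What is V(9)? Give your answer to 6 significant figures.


Substituting t = 9 into V(t) = -t^(-7) + t^(-6) - t^(-5) + t^(-4) + t^(-2):
  (-)t^(-7) = -2.09075e-07
  (+)t^(-6) = 1.88168e-06
  (-)t^(-5) = -1.69351e-05
  (+)t^(-4) = 0.000152416
  (+)t^(-2) = 0.0123457
Sum = (-2.09075e-07) + (1.88168e-06) + (-1.69351e-05) + (0.000152416) + (0.0123457)
= 0.01248283232
Rounded to 6 significant figures: 0.0124828

0.0124828


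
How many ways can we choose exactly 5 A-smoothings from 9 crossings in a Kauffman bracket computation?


We choose which 5 of 9 crossings get A-smoothings.
C(9, 5) = 9! / (5! * 4!)
= 126

126


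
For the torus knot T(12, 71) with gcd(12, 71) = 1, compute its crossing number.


For a torus knot T(p, q) with gcd(p,q)=1,
the crossing number is min(p*(q-1), q*(p-1)).
p*(q-1) = 12*70 = 840
q*(p-1) = 71*11 = 781
min(840, 781) = 781

781


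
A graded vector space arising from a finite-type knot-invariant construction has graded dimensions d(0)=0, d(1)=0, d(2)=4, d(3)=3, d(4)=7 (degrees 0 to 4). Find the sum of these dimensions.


Total dimension = d(0) + d(1) + ... + d(4)
= 0 + 0 + 4 + 3 + 7
= 14

14


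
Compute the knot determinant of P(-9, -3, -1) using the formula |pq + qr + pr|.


Step 1: Compute pq + qr + pr.
pq = (-9)*(-3) = 27
qr = (-3)*(-1) = 3
pr = (-9)*(-1) = 9
pq + qr + pr = 27 + 3 + 9 = 39
Step 2: Take absolute value.
det(P(-9,-3,-1)) = |39| = 39

39


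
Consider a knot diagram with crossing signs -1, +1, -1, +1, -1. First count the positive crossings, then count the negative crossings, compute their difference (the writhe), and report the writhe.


Step 1: Count positive crossings (+1).
Positive crossings: 2
Step 2: Count negative crossings (-1).
Negative crossings: 3
Step 3: Writhe = (positive) - (negative)
w = 2 - 3 = -1
Step 4: |w| = 1, and w is negative

-1


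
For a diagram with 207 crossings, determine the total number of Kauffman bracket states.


Each crossing contributes 2 choices (A-smoothing or B-smoothing).
Total states = 2^207 = 205688069665150755269371147819668813122841983204197482918576128

205688069665150755269371147819668813122841983204197482918576128


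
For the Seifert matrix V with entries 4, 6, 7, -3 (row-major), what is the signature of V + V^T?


Step 1: V + V^T = [[8, 13], [13, -6]]
Step 2: trace = 2, det = -217
Step 3: Discriminant = 2^2 - 4*(-217) = 872
Step 4: Eigenvalues: 15.7648, -13.7648
Step 5: Signature = (# positive eigenvalues) - (# negative eigenvalues) = 0

0


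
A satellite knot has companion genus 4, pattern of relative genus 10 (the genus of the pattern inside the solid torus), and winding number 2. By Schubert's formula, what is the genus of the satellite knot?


Schubert: g(satellite) = g_rel(pattern) + |winding| * g(companion),
where g_rel(pattern) is the genus of the pattern relative to the solid torus.
= 10 + 2 * 4
= 10 + 8 = 18

18


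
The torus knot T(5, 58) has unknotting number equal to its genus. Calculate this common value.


For a torus knot T(p,q), both the unknotting number and genus equal (p-1)(q-1)/2.
= (5-1)(58-1)/2
= 4*57/2
= 228/2 = 114

114


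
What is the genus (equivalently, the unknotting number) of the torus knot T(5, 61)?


For a torus knot T(p,q), both the unknotting number and genus equal (p-1)(q-1)/2.
= (5-1)(61-1)/2
= 4*60/2
= 240/2 = 120

120


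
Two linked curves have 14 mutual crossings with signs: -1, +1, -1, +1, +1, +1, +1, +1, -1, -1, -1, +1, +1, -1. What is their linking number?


Step 1: Count positive crossings: 8
Step 2: Count negative crossings: 6
Step 3: Sum of signs = 8 - 6 = 2
Step 4: Linking number = sum/2 = 2/2 = 1

1


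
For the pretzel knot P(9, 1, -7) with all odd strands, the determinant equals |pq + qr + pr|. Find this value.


Step 1: Compute pq + qr + pr.
pq = 9*1 = 9
qr = 1*(-7) = -7
pr = 9*(-7) = -63
pq + qr + pr = 9 + (-7) + (-63) = -61
Step 2: Take absolute value.
det(P(9,1,-7)) = |-61| = 61

61


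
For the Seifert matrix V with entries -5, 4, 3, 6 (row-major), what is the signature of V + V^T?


Step 1: V + V^T = [[-10, 7], [7, 12]]
Step 2: trace = 2, det = -169
Step 3: Discriminant = 2^2 - 4*(-169) = 680
Step 4: Eigenvalues: 14.0384, -12.0384
Step 5: Signature = (# positive eigenvalues) - (# negative eigenvalues) = 0

0


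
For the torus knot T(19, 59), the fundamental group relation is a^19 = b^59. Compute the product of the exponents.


The relation is a^19 = b^59.
Product of exponents = 19 * 59
= 1121

1121


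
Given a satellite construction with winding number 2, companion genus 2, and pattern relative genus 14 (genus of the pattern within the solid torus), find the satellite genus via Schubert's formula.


Schubert: g(satellite) = g_rel(pattern) + |winding| * g(companion),
where g_rel(pattern) is the genus of the pattern relative to the solid torus.
= 14 + 2 * 2
= 14 + 4 = 18

18


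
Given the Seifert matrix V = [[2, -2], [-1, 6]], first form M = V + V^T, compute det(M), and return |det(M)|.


Step 1: Form V + V^T where V = [[2, -2], [-1, 6]]
  V^T = [[2, -1], [-2, 6]]
  V + V^T = [[4, -3], [-3, 12]]
Step 2: det(V + V^T) = 4*12 - (-3)*(-3)
  = 48 - 9 = 39
Step 3: Knot determinant = |det(V + V^T)| = |39| = 39

39


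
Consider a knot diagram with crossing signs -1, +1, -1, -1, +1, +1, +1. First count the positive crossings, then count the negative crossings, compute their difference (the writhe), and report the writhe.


Step 1: Count positive crossings (+1).
Positive crossings: 4
Step 2: Count negative crossings (-1).
Negative crossings: 3
Step 3: Writhe = (positive) - (negative)
w = 4 - 3 = 1
Step 4: |w| = 1, and w is positive

1


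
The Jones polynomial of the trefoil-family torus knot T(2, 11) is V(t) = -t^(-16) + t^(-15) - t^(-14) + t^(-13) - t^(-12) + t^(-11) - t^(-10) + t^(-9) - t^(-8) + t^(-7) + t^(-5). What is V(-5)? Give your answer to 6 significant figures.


Substituting t = -5 into V(t) = -t^(-16) + t^(-15) - t^(-14) + t^(-13) - t^(-12) + t^(-11) - t^(-10) + t^(-9) - t^(-8) + t^(-7) + t^(-5):
  (-)t^(-16) = -6.5536e-12
  (+)t^(-15) = -3.2768e-11
  (-)t^(-14) = -1.6384e-10
  (+)t^(-13) = -8.192e-10
  (-)t^(-12) = -4.096e-09
  (+)t^(-11) = -2.048e-08
  (-)t^(-10) = -1.024e-07
  (+)t^(-9) = -5.12e-07
  (-)t^(-8) = -2.56e-06
  (+)t^(-7) = -1.28e-05
  (+)t^(-5) = -0.00032
Sum = (-6.5536e-12) + (-3.2768e-11) + (-1.6384e-10) + (-8.192e-10) + (-4.096e-09) + (-2.048e-08) + (-1.024e-07) + (-5.12e-07) + (-2.56e-06) + (-1.28e-05) + (-0.00032)
= -0.0003359999984
Rounded to 6 significant figures: -0.000336

-0.000336


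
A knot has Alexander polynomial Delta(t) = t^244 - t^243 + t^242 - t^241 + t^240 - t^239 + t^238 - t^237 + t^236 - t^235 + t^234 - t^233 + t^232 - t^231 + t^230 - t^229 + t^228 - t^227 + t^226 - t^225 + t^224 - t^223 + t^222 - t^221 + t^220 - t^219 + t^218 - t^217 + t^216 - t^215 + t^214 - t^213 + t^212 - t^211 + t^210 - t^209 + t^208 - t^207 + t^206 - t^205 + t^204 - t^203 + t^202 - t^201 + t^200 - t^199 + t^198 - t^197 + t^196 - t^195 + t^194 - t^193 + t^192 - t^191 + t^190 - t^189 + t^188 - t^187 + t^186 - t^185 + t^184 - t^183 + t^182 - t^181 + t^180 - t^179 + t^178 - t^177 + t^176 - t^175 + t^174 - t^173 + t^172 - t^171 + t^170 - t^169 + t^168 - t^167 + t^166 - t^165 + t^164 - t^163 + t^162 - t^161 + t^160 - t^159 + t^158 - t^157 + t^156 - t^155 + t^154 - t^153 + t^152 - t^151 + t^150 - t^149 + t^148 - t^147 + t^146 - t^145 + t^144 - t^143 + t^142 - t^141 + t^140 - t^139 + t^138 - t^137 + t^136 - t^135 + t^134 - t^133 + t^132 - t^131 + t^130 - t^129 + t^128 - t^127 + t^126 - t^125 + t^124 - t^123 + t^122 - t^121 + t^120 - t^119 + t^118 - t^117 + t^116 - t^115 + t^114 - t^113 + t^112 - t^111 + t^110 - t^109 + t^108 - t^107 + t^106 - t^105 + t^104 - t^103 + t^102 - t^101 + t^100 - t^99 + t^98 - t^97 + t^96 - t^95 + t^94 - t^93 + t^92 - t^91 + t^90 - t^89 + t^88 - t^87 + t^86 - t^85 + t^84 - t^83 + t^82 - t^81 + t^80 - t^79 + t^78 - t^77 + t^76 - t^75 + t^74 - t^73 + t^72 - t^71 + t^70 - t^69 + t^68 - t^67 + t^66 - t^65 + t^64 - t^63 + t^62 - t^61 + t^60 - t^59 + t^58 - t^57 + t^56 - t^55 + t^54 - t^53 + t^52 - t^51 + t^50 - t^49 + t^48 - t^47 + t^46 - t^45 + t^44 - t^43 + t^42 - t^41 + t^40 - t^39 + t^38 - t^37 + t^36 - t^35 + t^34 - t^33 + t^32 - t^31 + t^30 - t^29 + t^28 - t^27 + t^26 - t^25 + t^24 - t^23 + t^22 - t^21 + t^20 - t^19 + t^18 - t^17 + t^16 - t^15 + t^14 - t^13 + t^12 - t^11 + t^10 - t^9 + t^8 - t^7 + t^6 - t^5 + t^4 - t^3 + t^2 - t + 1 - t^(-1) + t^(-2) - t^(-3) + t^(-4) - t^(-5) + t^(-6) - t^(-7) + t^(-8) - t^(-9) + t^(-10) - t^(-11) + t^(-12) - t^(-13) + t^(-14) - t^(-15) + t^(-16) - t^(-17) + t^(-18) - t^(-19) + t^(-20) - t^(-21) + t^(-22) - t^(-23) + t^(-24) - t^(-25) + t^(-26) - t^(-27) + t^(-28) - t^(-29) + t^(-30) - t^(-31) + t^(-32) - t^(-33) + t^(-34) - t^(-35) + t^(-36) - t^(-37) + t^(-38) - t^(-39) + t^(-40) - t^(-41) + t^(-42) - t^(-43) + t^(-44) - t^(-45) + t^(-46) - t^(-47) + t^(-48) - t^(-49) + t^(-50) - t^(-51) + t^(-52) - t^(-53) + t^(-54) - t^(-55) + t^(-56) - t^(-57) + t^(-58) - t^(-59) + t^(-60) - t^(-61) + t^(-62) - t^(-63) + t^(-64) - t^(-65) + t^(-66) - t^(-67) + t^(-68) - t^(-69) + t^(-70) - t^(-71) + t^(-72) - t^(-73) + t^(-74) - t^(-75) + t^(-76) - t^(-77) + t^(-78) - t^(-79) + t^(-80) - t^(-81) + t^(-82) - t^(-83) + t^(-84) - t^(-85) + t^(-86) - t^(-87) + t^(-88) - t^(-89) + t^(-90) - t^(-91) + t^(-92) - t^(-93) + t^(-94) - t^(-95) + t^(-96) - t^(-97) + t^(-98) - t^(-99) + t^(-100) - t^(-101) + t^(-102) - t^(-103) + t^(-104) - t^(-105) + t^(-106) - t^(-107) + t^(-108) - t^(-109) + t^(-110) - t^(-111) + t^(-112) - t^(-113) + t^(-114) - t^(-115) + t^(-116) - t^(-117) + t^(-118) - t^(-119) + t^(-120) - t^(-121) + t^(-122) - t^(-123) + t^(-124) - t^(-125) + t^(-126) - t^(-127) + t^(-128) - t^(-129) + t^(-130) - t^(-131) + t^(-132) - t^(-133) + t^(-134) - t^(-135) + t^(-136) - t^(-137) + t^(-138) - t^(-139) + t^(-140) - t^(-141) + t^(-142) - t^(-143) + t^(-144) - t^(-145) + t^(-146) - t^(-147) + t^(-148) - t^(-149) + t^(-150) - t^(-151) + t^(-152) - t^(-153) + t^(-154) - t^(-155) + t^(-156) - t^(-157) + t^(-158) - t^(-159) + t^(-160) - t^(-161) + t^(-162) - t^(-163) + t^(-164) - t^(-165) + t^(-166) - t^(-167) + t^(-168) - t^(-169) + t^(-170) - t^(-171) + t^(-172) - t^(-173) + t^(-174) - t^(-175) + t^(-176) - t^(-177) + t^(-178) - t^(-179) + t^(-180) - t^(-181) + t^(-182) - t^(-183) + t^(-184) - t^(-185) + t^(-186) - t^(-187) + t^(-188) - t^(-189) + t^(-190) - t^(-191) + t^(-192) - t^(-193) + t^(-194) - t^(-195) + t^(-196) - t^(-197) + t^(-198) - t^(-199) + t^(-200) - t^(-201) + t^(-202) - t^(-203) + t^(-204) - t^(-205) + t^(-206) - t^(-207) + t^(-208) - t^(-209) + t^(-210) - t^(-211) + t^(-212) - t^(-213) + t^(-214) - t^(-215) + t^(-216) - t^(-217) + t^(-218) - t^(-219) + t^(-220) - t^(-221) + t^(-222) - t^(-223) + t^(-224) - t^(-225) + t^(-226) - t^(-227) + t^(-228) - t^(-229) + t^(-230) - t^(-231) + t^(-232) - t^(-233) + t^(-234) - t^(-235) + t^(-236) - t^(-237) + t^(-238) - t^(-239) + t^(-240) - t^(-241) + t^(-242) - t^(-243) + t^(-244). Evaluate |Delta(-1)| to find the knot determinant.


Step 1: The polynomial has 489 terms with alternating signs, exponents from 244 down to -244.
Step 2: Substitute t = -1. The i-th term has coefficient (-1)^i and exponent (m-i),
  so its value is (-1)^i * (-1)^(m-i) = (-1)^m = 1 for every i.
Step 3: All 489 terms equal 1, so Delta(-1) = 489 * (1) = 489
Step 4: |Delta(-1)| = 489

489


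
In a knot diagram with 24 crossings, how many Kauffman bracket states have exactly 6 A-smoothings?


We choose which 6 of 24 crossings get A-smoothings.
C(24, 6) = 24! / (6! * 18!)
= 134596

134596


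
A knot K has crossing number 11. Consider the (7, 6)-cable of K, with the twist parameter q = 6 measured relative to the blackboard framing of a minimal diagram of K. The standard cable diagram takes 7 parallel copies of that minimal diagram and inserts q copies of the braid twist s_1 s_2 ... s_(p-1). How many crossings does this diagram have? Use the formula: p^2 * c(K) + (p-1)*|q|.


Step 1: Each of the c(K) crossings of the companion diagram becomes p*p = p^2 crossings among the p parallel strands, and each of the |q| twists s_1 s_2 ... s_(p-1) adds (p-1) crossings.
  Crossings = p^2 * c(K) + (p-1)*|q|
Step 2: = 7^2 * 11 + (7-1)*6
Step 3: = 49*11 + 6*6
Step 4: = 539 + 36 = 575

575


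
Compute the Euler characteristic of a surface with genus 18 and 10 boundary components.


chi = 2 - 2g - b
= 2 - 2*18 - 10
= 2 - 36 - 10 = -44

-44


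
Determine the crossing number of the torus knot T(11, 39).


For a torus knot T(p, q) with gcd(p,q)=1,
the crossing number is min(p*(q-1), q*(p-1)).
p*(q-1) = 11*38 = 418
q*(p-1) = 39*10 = 390
min(418, 390) = 390

390


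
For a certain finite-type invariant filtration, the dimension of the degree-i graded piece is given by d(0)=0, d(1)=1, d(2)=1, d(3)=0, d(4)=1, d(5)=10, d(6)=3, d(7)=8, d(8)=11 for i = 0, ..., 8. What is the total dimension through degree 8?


Total dimension = d(0) + d(1) + ... + d(8)
= 0 + 1 + 1 + 0 + 1 + 10 + 3 + 8 + 11
= 35

35


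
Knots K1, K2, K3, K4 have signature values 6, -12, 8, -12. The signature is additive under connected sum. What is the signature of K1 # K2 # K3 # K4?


The signature is additive under connected sum.
signature(K1 # K2 # K3 # K4) = (6) + (-12) + (8) + (-12)
= -10

-10


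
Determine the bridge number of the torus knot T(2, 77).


The bridge number of T(p,q) is min(p,q).
min(2, 77) = 2

2


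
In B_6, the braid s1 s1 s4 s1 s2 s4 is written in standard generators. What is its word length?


The word length counts the number of generators (including inverses).
Listing each generator: s1, s1, s4, s1, s2, s4
There are 6 generators in this braid word.

6


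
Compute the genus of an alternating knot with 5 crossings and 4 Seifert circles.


For alternating knots, g = (c - s + 1)/2.
= (5 - 4 + 1)/2
= 2/2 = 1

1


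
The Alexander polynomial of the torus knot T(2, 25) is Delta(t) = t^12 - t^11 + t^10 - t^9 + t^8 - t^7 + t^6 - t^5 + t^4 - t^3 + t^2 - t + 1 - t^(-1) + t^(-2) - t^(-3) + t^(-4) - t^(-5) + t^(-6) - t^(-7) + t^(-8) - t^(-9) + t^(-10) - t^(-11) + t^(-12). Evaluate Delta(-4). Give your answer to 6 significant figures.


Substituting t = -4 into Delta(t) = t^12 - t^11 + t^10 - t^9 + t^8 - t^7 + t^6 - t^5 + t^4 - t^3 + t^2 - t + 1 - t^(-1) + t^(-2) - t^(-3) + t^(-4) - t^(-5) + t^(-6) - t^(-7) + t^(-8) - t^(-9) + t^(-10) - t^(-11) + t^(-12):
Term values: (16777216) + (4194304) + (1048576) + (262144) + (65536) + (16384) + (4096) + (1024) + (256) + (64) + (16) + (4) + (1) + (0.25) + (0.0625) + (0.015625) + (0.00390625) + (0.000976562) + (0.000244141) + (6.10352e-05) + (1.52588e-05) + (3.8147e-06) + (9.53674e-07) + (2.38419e-07) + (5.96046e-08)
Sum = 22369621.33
Rounded to 6 significant figures: 2.23696e+07

2.23696e+07


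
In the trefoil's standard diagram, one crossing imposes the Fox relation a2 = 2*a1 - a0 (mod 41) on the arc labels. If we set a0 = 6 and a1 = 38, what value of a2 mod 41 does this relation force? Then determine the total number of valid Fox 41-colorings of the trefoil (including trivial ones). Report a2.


Step 1: Apply the given crossing relation 2*a1 - a0 - a2 = 0 (mod 41).
  a2 = 2*a1 - a0 mod 41
  a2 = 2*38 - 6 mod 41
  a2 = 76 - 6 mod 41
  a2 = 70 mod 41 = 29
Step 2: The trefoil has determinant 3.
  Number of Fox p-colorings (p prime) is p^2 if p = 3, else p.
  Since 41 does not divide 3, only trivial (constant) colorings exist.
  (So the trial a0 = 6, a1 = 38 with a0 != a1 does NOT extend to a valid coloring of the whole trefoil: the other two crossing relations require 3*(a1 - a0) = 0 (mod 41), which fails.)
  Total colorings = 41
Step 3: a2 = 29, total Fox 41-colorings = 41

29


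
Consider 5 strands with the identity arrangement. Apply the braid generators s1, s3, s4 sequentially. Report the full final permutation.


Starting with identity [1, 2, 3, 4, 5].
Apply generators in sequence:
  After s1: [2, 1, 3, 4, 5]
  After s3: [2, 1, 4, 3, 5]
  After s4: [2, 1, 4, 5, 3]
Final permutation: [2, 1, 4, 5, 3]

[2, 1, 4, 5, 3]


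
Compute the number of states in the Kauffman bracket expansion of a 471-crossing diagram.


Each crossing contributes 2 choices (A-smoothing or B-smoothing).
Total states = 2^471 = 6097165137335922326917182089439777940915230747392521779021790936768304177382354726797472857545882756171536974846497310342671827498609932238848

6097165137335922326917182089439777940915230747392521779021790936768304177382354726797472857545882756171536974846497310342671827498609932238848


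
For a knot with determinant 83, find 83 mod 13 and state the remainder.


Step 1: A knot is p-colorable if and only if p divides its determinant.
Step 2: Compute 83 mod 13.
83 = 6 * 13 + 5
Step 3: 83 mod 13 = 5
Step 4: The knot is 13-colorable: no

5


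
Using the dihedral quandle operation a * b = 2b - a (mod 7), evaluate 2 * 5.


2 * 5 = 2*5 - 2 mod 7
= 10 - 2 mod 7
= 8 mod 7 = 1

1


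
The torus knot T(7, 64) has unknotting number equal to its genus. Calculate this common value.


For a torus knot T(p,q), both the unknotting number and genus equal (p-1)(q-1)/2.
= (7-1)(64-1)/2
= 6*63/2
= 378/2 = 189

189


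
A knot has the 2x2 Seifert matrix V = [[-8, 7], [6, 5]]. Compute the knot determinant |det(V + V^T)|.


Step 1: Form V + V^T where V = [[-8, 7], [6, 5]]
  V^T = [[-8, 6], [7, 5]]
  V + V^T = [[-16, 13], [13, 10]]
Step 2: det(V + V^T) = (-16)*10 - 13*13
  = -160 - 169 = -329
Step 3: Knot determinant = |det(V + V^T)| = |-329| = 329

329


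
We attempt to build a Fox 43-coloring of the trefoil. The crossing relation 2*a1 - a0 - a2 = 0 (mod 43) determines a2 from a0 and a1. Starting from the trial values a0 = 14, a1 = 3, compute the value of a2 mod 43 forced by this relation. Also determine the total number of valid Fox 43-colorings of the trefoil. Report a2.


Step 1: Apply the given crossing relation 2*a1 - a0 - a2 = 0 (mod 43).
  a2 = 2*a1 - a0 mod 43
  a2 = 2*3 - 14 mod 43
  a2 = 6 - 14 mod 43
  a2 = -8 mod 43 = 35
Step 2: The trefoil has determinant 3.
  Number of Fox p-colorings (p prime) is p^2 if p = 3, else p.
  Since 43 does not divide 3, only trivial (constant) colorings exist.
  (So the trial a0 = 14, a1 = 3 with a0 != a1 does NOT extend to a valid coloring of the whole trefoil: the other two crossing relations require 3*(a1 - a0) = 0 (mod 43), which fails.)
  Total colorings = 43
Step 3: a2 = 35, total Fox 43-colorings = 43

35


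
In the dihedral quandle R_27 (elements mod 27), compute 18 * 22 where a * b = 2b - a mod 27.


18 * 22 = 2*22 - 18 mod 27
= 44 - 18 mod 27
= 26 mod 27 = 26

26


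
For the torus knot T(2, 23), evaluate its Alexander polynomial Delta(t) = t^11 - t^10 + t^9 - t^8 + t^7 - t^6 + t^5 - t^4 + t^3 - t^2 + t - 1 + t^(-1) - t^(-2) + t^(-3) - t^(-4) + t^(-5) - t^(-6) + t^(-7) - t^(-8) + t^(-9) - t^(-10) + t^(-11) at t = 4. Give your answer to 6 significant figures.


Substituting t = 4 into Delta(t) = t^11 - t^10 + t^9 - t^8 + t^7 - t^6 + t^5 - t^4 + t^3 - t^2 + t - 1 + t^(-1) - t^(-2) + t^(-3) - t^(-4) + t^(-5) - t^(-6) + t^(-7) - t^(-8) + t^(-9) - t^(-10) + t^(-11):
Term values: (4194304) + (-1048576) + (262144) + (-65536) + (16384) + (-4096) + (1024) + (-256) + (64) + (-16) + (4) + (-1) + (0.25) + (-0.0625) + (0.015625) + (-0.00390625) + (0.000976562) + (-0.000244141) + (6.10352e-05) + (-1.52588e-05) + (3.8147e-06) + (-9.53674e-07) + (2.38419e-07)
Sum = 3355443.2
Rounded to 6 significant figures: 3.35544e+06

3.35544e+06


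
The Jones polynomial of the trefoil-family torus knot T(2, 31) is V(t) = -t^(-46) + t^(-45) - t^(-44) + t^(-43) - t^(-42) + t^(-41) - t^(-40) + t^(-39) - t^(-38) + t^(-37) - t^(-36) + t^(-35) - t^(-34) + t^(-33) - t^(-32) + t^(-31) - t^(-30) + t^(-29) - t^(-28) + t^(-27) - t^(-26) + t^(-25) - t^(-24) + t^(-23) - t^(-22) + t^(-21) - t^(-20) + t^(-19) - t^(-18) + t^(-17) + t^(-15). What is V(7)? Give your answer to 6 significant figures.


Substituting t = 7 into V(t) = -t^(-46) + t^(-45) - t^(-44) + t^(-43) - t^(-42) + t^(-41) - t^(-40) + t^(-39) - t^(-38) + t^(-37) - t^(-36) + t^(-35) - t^(-34) + t^(-33) - t^(-32) + t^(-31) - t^(-30) + t^(-29) - t^(-28) + t^(-27) - t^(-26) + t^(-25) - t^(-24) + t^(-23) - t^(-22) + t^(-21) - t^(-20) + t^(-19) - t^(-18) + t^(-17) + t^(-15):
  (-)t^(-46) = -1.33503e-39
  (+)t^(-45) = 9.34519e-39
  (-)t^(-44) = -6.54163e-38
  (+)t^(-43) = 4.57914e-37
  (-)t^(-42) = -3.2054e-36
  (+)t^(-41) = 2.24378e-35
  (-)t^(-40) = -1.57065e-34
  (+)t^(-39) = 1.09945e-33
  (-)t^(-38) = -7.69617e-33
  (+)t^(-37) = 5.38732e-32
  (-)t^(-36) = -3.77112e-31
  (+)t^(-35) = 2.63979e-30
  (-)t^(-34) = -1.84785e-29
  (+)t^(-33) = 1.29349e-28
  (-)t^(-32) = -9.05446e-28
  (+)t^(-31) = 6.33812e-27
  (-)t^(-30) = -4.43669e-26
  (+)t^(-29) = 3.10568e-25
  (-)t^(-28) = -2.17398e-24
  (+)t^(-27) = 1.52178e-23
  (-)t^(-26) = -1.06525e-22
  (+)t^(-25) = 7.45674e-22
  (-)t^(-24) = -5.21972e-21
  (+)t^(-23) = 3.6538e-20
  (-)t^(-22) = -2.55766e-19
  (+)t^(-21) = 1.79036e-18
  (-)t^(-20) = -1.25325e-17
  (+)t^(-19) = 8.77278e-17
  (-)t^(-18) = -6.14095e-16
  (+)t^(-17) = 4.29866e-15
  (+)t^(-15) = 2.10634e-13
Sum = (-1.33503e-39) + (9.34519e-39) + (-6.54163e-38) + (4.57914e-37) + (-3.2054e-36) + (2.24378e-35) + (-1.57065e-34) + (1.09945e-33) + (-7.69617e-33) + (5.38732e-32) + (-3.77112e-31) + (2.63979e-30) + (-1.84785e-29) + (1.29349e-28) + (-9.05446e-28) + (6.33812e-27) + (-4.43669e-26) + (3.10568e-25) + (-2.17398e-24) + (1.52178e-23) + (-1.06525e-22) + (7.45674e-22) + (-5.21972e-21) + (3.6538e-20) + (-2.55766e-19) + (1.79036e-18) + (-1.25325e-17) + (8.77278e-17) + (-6.14095e-16) + (4.29866e-15) + (2.10634e-13)
= 2.143957779e-13
Rounded to 6 significant figures: 2.14396e-13

2.14396e-13


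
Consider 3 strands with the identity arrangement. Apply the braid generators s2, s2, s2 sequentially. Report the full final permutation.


Starting with identity [1, 2, 3].
Apply generators in sequence:
  After s2: [1, 3, 2]
  After s2: [1, 2, 3]
  After s2: [1, 3, 2]
Final permutation: [1, 3, 2]

[1, 3, 2]


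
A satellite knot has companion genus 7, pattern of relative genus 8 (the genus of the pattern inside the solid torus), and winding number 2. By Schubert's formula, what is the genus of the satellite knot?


Schubert: g(satellite) = g_rel(pattern) + |winding| * g(companion),
where g_rel(pattern) is the genus of the pattern relative to the solid torus.
= 8 + 2 * 7
= 8 + 14 = 22

22


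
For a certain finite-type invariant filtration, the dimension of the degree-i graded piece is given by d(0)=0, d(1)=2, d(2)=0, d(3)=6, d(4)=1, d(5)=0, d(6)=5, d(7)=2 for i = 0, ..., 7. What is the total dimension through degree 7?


Total dimension = d(0) + d(1) + ... + d(7)
= 0 + 2 + 0 + 6 + 1 + 0 + 5 + 2
= 16

16


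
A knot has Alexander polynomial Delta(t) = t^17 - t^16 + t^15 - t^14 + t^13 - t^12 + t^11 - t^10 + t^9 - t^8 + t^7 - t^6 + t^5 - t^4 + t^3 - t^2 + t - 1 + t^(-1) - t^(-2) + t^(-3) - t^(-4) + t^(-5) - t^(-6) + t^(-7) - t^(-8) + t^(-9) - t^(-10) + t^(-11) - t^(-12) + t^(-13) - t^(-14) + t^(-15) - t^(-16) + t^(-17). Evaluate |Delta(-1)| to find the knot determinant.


Step 1: The polynomial has 35 terms with alternating signs, exponents from 17 down to -17.
Step 2: Substitute t = -1. The i-th term has coefficient (-1)^i and exponent (m-i),
  so its value is (-1)^i * (-1)^(m-i) = (-1)^m = -1 for every i.
Step 3: All 35 terms equal -1, so Delta(-1) = 35 * (-1) = -35
Step 4: |Delta(-1)| = 35

35


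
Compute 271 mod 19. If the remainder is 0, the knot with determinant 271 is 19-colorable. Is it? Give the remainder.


Step 1: A knot is p-colorable if and only if p divides its determinant.
Step 2: Compute 271 mod 19.
271 = 14 * 19 + 5
Step 3: 271 mod 19 = 5
Step 4: The knot is 19-colorable: no

5


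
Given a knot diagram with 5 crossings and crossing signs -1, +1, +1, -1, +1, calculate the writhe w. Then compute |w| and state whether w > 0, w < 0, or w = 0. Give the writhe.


Step 1: Count positive crossings (+1).
Positive crossings: 3
Step 2: Count negative crossings (-1).
Negative crossings: 2
Step 3: Writhe = (positive) - (negative)
w = 3 - 2 = 1
Step 4: |w| = 1, and w is positive

1


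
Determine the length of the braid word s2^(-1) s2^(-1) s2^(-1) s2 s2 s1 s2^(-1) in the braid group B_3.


The word length counts the number of generators (including inverses).
Listing each generator: s2^(-1), s2^(-1), s2^(-1), s2, s2, s1, s2^(-1)
There are 7 generators in this braid word.

7


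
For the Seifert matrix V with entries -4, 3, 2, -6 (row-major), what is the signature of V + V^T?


Step 1: V + V^T = [[-8, 5], [5, -12]]
Step 2: trace = -20, det = 71
Step 3: Discriminant = (-20)^2 - 4*71 = 116
Step 4: Eigenvalues: -4.61484, -15.3852
Step 5: Signature = (# positive eigenvalues) - (# negative eigenvalues) = -2

-2


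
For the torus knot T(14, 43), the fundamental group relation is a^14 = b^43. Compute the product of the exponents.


The relation is a^14 = b^43.
Product of exponents = 14 * 43
= 602

602


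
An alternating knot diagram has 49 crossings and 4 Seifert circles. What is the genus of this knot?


For alternating knots, g = (c - s + 1)/2.
= (49 - 4 + 1)/2
= 46/2 = 23

23


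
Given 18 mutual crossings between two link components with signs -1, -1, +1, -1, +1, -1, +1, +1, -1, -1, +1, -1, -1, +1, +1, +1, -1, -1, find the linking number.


Step 1: Count positive crossings: 8
Step 2: Count negative crossings: 10
Step 3: Sum of signs = 8 - 10 = -2
Step 4: Linking number = sum/2 = -2/2 = -1

-1


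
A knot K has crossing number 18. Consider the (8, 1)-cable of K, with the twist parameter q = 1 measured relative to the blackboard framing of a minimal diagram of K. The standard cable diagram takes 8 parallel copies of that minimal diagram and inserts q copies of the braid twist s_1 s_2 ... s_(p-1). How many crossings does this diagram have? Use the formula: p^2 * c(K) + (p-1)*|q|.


Step 1: Each of the c(K) crossings of the companion diagram becomes p*p = p^2 crossings among the p parallel strands, and each of the |q| twists s_1 s_2 ... s_(p-1) adds (p-1) crossings.
  Crossings = p^2 * c(K) + (p-1)*|q|
Step 2: = 8^2 * 18 + (8-1)*1
Step 3: = 64*18 + 7*1
Step 4: = 1152 + 7 = 1159

1159


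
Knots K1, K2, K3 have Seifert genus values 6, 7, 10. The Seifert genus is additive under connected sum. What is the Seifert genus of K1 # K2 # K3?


The Seifert genus is additive under connected sum.
Seifert genus(K1 # K2 # K3) = (6) + (7) + (10)
= 23

23


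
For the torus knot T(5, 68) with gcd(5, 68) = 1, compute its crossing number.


For a torus knot T(p, q) with gcd(p,q)=1,
the crossing number is min(p*(q-1), q*(p-1)).
p*(q-1) = 5*67 = 335
q*(p-1) = 68*4 = 272
min(335, 272) = 272

272


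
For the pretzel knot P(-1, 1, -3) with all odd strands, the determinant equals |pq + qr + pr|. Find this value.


Step 1: Compute pq + qr + pr.
pq = (-1)*1 = -1
qr = 1*(-3) = -3
pr = (-1)*(-3) = 3
pq + qr + pr = -1 + (-3) + 3 = -1
Step 2: Take absolute value.
det(P(-1,1,-3)) = |-1| = 1

1


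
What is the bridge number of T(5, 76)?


The bridge number of T(p,q) is min(p,q).
min(5, 76) = 5

5


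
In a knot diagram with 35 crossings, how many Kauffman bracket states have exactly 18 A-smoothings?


We choose which 18 of 35 crossings get A-smoothings.
C(35, 18) = 35! / (18! * 17!)
= 4537567650

4537567650


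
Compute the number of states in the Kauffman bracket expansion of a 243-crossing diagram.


Each crossing contributes 2 choices (A-smoothing or B-smoothing).
Total states = 2^243 = 14134776518227074636666380005943348126619871175004951664972849610340958208

14134776518227074636666380005943348126619871175004951664972849610340958208


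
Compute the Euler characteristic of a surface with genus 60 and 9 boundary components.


chi = 2 - 2g - b
= 2 - 2*60 - 9
= 2 - 120 - 9 = -127

-127


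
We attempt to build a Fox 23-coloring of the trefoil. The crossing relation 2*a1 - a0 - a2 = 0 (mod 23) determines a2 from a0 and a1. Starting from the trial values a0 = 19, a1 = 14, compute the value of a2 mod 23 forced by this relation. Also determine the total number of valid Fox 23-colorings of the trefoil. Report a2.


Step 1: Apply the given crossing relation 2*a1 - a0 - a2 = 0 (mod 23).
  a2 = 2*a1 - a0 mod 23
  a2 = 2*14 - 19 mod 23
  a2 = 28 - 19 mod 23
  a2 = 9 mod 23 = 9
Step 2: The trefoil has determinant 3.
  Number of Fox p-colorings (p prime) is p^2 if p = 3, else p.
  Since 23 does not divide 3, only trivial (constant) colorings exist.
  (So the trial a0 = 19, a1 = 14 with a0 != a1 does NOT extend to a valid coloring of the whole trefoil: the other two crossing relations require 3*(a1 - a0) = 0 (mod 23), which fails.)
  Total colorings = 23
Step 3: a2 = 9, total Fox 23-colorings = 23

9


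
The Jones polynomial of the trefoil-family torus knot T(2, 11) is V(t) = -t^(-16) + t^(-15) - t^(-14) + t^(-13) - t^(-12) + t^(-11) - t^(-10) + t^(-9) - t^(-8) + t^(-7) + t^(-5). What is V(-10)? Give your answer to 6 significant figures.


Substituting t = -10 into V(t) = -t^(-16) + t^(-15) - t^(-14) + t^(-13) - t^(-12) + t^(-11) - t^(-10) + t^(-9) - t^(-8) + t^(-7) + t^(-5):
  (-)t^(-16) = -1e-16
  (+)t^(-15) = -1e-15
  (-)t^(-14) = -1e-14
  (+)t^(-13) = -1e-13
  (-)t^(-12) = -1e-12
  (+)t^(-11) = -1e-11
  (-)t^(-10) = -1e-10
  (+)t^(-9) = -1e-09
  (-)t^(-8) = -1e-08
  (+)t^(-7) = -1e-07
  (+)t^(-5) = -1e-05
Sum = (-1e-16) + (-1e-15) + (-1e-14) + (-1e-13) + (-1e-12) + (-1e-11) + (-1e-10) + (-1e-09) + (-1e-08) + (-1e-07) + (-1e-05)
= -1.011111111e-05
Rounded to 6 significant figures: -1.01111e-05

-1.01111e-05


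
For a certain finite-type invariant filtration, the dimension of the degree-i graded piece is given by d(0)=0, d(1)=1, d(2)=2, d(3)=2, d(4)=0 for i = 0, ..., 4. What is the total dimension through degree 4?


Total dimension = d(0) + d(1) + ... + d(4)
= 0 + 1 + 2 + 2 + 0
= 5

5


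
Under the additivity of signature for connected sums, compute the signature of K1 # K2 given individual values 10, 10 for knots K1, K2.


The signature is additive under connected sum.
signature(K1 # K2) = (10) + (10)
= 20

20


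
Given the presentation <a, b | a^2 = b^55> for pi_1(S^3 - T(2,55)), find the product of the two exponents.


The relation is a^2 = b^55.
Product of exponents = 2 * 55
= 110

110


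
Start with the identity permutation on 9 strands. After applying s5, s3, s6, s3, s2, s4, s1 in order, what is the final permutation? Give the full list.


Starting with identity [1, 2, 3, 4, 5, 6, 7, 8, 9].
Apply generators in sequence:
  After s5: [1, 2, 3, 4, 6, 5, 7, 8, 9]
  After s3: [1, 2, 4, 3, 6, 5, 7, 8, 9]
  After s6: [1, 2, 4, 3, 6, 7, 5, 8, 9]
  After s3: [1, 2, 3, 4, 6, 7, 5, 8, 9]
  After s2: [1, 3, 2, 4, 6, 7, 5, 8, 9]
  After s4: [1, 3, 2, 6, 4, 7, 5, 8, 9]
  After s1: [3, 1, 2, 6, 4, 7, 5, 8, 9]
Final permutation: [3, 1, 2, 6, 4, 7, 5, 8, 9]

[3, 1, 2, 6, 4, 7, 5, 8, 9]


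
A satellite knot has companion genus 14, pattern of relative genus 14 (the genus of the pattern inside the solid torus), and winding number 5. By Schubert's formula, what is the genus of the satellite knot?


Schubert: g(satellite) = g_rel(pattern) + |winding| * g(companion),
where g_rel(pattern) is the genus of the pattern relative to the solid torus.
= 14 + 5 * 14
= 14 + 70 = 84

84


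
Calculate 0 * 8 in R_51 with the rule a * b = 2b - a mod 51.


0 * 8 = 2*8 - 0 mod 51
= 16 - 0 mod 51
= 16 mod 51 = 16

16


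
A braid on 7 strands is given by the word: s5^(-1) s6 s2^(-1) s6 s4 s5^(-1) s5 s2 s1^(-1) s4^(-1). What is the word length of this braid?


The word length counts the number of generators (including inverses).
Listing each generator: s5^(-1), s6, s2^(-1), s6, s4, s5^(-1), s5, s2, s1^(-1), s4^(-1)
There are 10 generators in this braid word.

10


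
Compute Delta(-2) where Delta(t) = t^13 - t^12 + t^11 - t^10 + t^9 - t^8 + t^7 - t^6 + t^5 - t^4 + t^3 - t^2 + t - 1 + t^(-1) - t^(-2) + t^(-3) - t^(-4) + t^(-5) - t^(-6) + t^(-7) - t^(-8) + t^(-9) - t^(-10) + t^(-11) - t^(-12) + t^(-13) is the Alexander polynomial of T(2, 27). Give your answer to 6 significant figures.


Substituting t = -2 into Delta(t) = t^13 - t^12 + t^11 - t^10 + t^9 - t^8 + t^7 - t^6 + t^5 - t^4 + t^3 - t^2 + t - 1 + t^(-1) - t^(-2) + t^(-3) - t^(-4) + t^(-5) - t^(-6) + t^(-7) - t^(-8) + t^(-9) - t^(-10) + t^(-11) - t^(-12) + t^(-13):
Term values: (-8192) + (-4096) + (-2048) + (-1024) + (-512) + (-256) + (-128) + (-64) + (-32) + (-16) + (-8) + (-4) + (-2) + (-1) + (-0.5) + (-0.25) + (-0.125) + (-0.0625) + (-0.03125) + (-0.015625) + (-0.0078125) + (-0.00390625) + (-0.00195312) + (-0.000976562) + (-0.000488281) + (-0.000244141) + (-0.00012207)
Sum = -16383.99988
Rounded to 6 significant figures: -16384

-16384
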